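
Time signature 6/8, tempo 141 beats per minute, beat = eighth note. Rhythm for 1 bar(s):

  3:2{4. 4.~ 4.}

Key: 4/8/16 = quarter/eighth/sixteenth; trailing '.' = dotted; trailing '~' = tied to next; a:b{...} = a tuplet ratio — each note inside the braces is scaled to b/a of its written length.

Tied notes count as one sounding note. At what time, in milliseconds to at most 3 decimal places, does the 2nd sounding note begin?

1. 0.0ms @ 0 + 851.064ms (2)
2. 851.064ms @ 2 + 1702.128ms (4)

note 2 onset = 2b = 851.064ms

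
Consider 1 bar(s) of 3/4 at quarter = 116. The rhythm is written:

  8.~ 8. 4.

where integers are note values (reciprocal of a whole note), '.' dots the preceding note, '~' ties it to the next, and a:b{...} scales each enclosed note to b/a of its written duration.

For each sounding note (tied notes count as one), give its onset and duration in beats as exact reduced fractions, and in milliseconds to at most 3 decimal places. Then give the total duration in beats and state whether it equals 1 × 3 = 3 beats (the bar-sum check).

1) 0.0ms=0b +775.862ms=3/2b
2) 775.862ms=3/2b +775.862ms=3/2b
Σ=3b of 3 (116bpm 3/4) — PASS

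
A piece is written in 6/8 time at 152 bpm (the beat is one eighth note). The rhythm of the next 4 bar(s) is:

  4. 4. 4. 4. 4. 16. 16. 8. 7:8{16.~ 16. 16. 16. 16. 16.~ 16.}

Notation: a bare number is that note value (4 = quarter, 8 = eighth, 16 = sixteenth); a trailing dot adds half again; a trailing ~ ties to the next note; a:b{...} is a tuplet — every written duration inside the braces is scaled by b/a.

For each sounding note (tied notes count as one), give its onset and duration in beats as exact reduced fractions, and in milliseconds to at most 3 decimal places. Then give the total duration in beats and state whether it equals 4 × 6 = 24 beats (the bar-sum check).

1) 0.0ms=0b +1184.211ms=3b
2) 1184.211ms=3b +1184.211ms=3b
3) 2368.421ms=6b +1184.211ms=3b
4) 3552.632ms=9b +1184.211ms=3b
5) 4736.842ms=12b +1184.211ms=3b
6) 5921.053ms=15b +296.053ms=3/4b
7) 6217.105ms=63/4b +296.053ms=3/4b
8) 6513.158ms=33/2b +592.105ms=3/2b
9) 7105.263ms=18b +676.692ms=12/7b
10) 7781.955ms=138/7b +338.346ms=6/7b
11) 8120.301ms=144/7b +338.346ms=6/7b
12) 8458.647ms=150/7b +338.346ms=6/7b
13) 8796.992ms=156/7b +676.692ms=12/7b
Σ=24b of 24 (152bpm 6/8) — PASS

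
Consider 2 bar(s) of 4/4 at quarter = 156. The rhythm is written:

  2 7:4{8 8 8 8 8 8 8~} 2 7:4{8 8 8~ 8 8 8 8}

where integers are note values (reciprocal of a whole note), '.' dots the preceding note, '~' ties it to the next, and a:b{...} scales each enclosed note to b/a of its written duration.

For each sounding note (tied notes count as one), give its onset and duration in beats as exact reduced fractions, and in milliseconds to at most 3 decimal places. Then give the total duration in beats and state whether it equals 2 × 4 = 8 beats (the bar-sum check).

1) 0.0ms=0b +769.231ms=2b
2) 769.231ms=2b +109.89ms=2/7b
3) 879.121ms=16/7b +109.89ms=2/7b
4) 989.011ms=18/7b +109.89ms=2/7b
5) 1098.901ms=20/7b +109.89ms=2/7b
6) 1208.791ms=22/7b +109.89ms=2/7b
7) 1318.681ms=24/7b +109.89ms=2/7b
8) 1428.571ms=26/7b +879.121ms=16/7b
9) 2307.692ms=6b +109.89ms=2/7b
10) 2417.582ms=44/7b +109.89ms=2/7b
11) 2527.473ms=46/7b +219.78ms=4/7b
12) 2747.253ms=50/7b +109.89ms=2/7b
13) 2857.143ms=52/7b +109.89ms=2/7b
14) 2967.033ms=54/7b +109.89ms=2/7b
Σ=8b of 8 (156bpm 4/4) — PASS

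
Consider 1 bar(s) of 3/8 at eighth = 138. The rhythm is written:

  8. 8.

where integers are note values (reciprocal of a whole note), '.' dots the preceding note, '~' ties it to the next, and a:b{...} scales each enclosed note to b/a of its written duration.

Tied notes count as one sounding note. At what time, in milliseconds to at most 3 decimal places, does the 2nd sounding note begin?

1. 0.0ms @ 0 + 652.174ms (3/2)
2. 652.174ms @ 3/2 + 652.174ms (3/2)

note 2 onset = 3/2b = 652.174ms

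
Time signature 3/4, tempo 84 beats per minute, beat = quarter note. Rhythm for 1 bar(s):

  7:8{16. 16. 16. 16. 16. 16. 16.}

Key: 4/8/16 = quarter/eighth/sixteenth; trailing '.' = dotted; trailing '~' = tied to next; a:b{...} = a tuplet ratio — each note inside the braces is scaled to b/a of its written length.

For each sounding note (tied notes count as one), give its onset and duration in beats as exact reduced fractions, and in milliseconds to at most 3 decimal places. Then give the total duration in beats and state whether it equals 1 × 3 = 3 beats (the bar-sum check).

1) 0.0ms=0b +306.122ms=3/7b
2) 306.122ms=3/7b +306.122ms=3/7b
3) 612.245ms=6/7b +306.122ms=3/7b
4) 918.367ms=9/7b +306.122ms=3/7b
5) 1224.49ms=12/7b +306.122ms=3/7b
6) 1530.612ms=15/7b +306.122ms=3/7b
7) 1836.735ms=18/7b +306.122ms=3/7b
Σ=3b of 3 (84bpm 3/4) — PASS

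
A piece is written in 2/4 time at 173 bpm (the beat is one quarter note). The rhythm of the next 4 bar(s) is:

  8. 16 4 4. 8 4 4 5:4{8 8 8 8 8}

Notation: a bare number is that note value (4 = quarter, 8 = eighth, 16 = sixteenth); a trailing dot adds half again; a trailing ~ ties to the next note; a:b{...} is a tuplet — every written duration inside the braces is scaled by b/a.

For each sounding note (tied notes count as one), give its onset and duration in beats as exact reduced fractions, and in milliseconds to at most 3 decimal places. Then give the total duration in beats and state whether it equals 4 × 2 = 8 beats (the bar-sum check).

1) 0.0ms=0b +260.116ms=3/4b
2) 260.116ms=3/4b +86.705ms=1/4b
3) 346.821ms=1b +346.821ms=1b
4) 693.642ms=2b +520.231ms=3/2b
5) 1213.873ms=7/2b +173.41ms=1/2b
6) 1387.283ms=4b +346.821ms=1b
7) 1734.104ms=5b +346.821ms=1b
8) 2080.925ms=6b +138.728ms=2/5b
9) 2219.653ms=32/5b +138.728ms=2/5b
10) 2358.382ms=34/5b +138.728ms=2/5b
11) 2497.11ms=36/5b +138.728ms=2/5b
12) 2635.838ms=38/5b +138.728ms=2/5b
Σ=8b of 8 (173bpm 2/4) — PASS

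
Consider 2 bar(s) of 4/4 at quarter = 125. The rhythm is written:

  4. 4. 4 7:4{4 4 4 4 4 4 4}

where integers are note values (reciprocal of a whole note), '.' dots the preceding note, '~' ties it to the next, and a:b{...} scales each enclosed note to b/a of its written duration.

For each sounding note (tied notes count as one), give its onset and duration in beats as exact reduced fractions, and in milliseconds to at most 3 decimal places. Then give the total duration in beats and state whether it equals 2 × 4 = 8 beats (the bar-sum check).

1) 0.0ms=0b +720.0ms=3/2b
2) 720.0ms=3/2b +720.0ms=3/2b
3) 1440.0ms=3b +480.0ms=1b
4) 1920.0ms=4b +274.286ms=4/7b
5) 2194.286ms=32/7b +274.286ms=4/7b
6) 2468.571ms=36/7b +274.286ms=4/7b
7) 2742.857ms=40/7b +274.286ms=4/7b
8) 3017.143ms=44/7b +274.286ms=4/7b
9) 3291.429ms=48/7b +274.286ms=4/7b
10) 3565.714ms=52/7b +274.286ms=4/7b
Σ=8b of 8 (125bpm 4/4) — PASS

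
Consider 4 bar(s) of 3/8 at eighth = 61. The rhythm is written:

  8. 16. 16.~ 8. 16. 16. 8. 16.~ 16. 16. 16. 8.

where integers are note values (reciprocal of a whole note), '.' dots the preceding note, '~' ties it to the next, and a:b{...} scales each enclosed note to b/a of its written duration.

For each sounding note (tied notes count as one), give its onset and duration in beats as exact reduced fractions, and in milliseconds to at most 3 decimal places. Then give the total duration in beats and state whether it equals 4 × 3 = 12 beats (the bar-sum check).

1) 0.0ms=0b +1475.41ms=3/2b
2) 1475.41ms=3/2b +737.705ms=3/4b
3) 2213.115ms=9/4b +2213.115ms=9/4b
4) 4426.23ms=9/2b +737.705ms=3/4b
5) 5163.934ms=21/4b +737.705ms=3/4b
6) 5901.639ms=6b +1475.41ms=3/2b
7) 7377.049ms=15/2b +1475.41ms=3/2b
8) 8852.459ms=9b +737.705ms=3/4b
9) 9590.164ms=39/4b +737.705ms=3/4b
10) 10327.869ms=21/2b +1475.41ms=3/2b
Σ=12b of 12 (61bpm 3/8) — PASS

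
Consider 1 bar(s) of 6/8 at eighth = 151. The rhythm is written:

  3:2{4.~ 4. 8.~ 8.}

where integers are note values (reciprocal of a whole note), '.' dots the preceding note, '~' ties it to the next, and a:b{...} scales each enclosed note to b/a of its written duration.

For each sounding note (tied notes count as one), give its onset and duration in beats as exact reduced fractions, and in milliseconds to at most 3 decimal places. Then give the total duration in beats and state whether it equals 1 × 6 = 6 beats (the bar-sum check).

1) 0.0ms=0b +1589.404ms=4b
2) 1589.404ms=4b +794.702ms=2b
Σ=6b of 6 (151bpm 6/8) — PASS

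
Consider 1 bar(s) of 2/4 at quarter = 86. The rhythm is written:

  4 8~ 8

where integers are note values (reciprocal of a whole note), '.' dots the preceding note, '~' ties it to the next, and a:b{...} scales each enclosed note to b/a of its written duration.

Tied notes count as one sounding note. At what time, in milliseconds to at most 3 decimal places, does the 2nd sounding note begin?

note 2 onset = 1b = 697.674ms

1. 0.0ms @ 0 + 697.674ms (1)
2. 697.674ms @ 1 + 697.674ms (1)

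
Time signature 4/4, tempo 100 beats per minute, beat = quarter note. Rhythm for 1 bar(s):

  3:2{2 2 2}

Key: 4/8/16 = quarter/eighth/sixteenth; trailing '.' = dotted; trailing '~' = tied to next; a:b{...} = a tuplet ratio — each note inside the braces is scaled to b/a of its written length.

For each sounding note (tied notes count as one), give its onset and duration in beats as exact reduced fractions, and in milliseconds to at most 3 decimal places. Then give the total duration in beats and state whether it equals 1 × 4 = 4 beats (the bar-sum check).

1) 0.0ms=0b +800.0ms=4/3b
2) 800.0ms=4/3b +800.0ms=4/3b
3) 1600.0ms=8/3b +800.0ms=4/3b
Σ=4b of 4 (100bpm 4/4) — PASS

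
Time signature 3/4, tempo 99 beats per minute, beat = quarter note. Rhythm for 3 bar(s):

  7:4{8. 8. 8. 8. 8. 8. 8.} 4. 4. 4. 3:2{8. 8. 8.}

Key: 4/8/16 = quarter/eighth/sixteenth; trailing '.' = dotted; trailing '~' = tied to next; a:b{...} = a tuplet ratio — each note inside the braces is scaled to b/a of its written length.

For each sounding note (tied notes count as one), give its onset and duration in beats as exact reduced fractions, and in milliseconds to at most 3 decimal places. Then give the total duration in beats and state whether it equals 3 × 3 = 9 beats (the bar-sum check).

1) 0.0ms=0b +259.74ms=3/7b
2) 259.74ms=3/7b +259.74ms=3/7b
3) 519.481ms=6/7b +259.74ms=3/7b
4) 779.221ms=9/7b +259.74ms=3/7b
5) 1038.961ms=12/7b +259.74ms=3/7b
6) 1298.701ms=15/7b +259.74ms=3/7b
7) 1558.442ms=18/7b +259.74ms=3/7b
8) 1818.182ms=3b +909.091ms=3/2b
9) 2727.273ms=9/2b +909.091ms=3/2b
10) 3636.364ms=6b +909.091ms=3/2b
11) 4545.455ms=15/2b +303.03ms=1/2b
12) 4848.485ms=8b +303.03ms=1/2b
13) 5151.515ms=17/2b +303.03ms=1/2b
Σ=9b of 9 (99bpm 3/4) — PASS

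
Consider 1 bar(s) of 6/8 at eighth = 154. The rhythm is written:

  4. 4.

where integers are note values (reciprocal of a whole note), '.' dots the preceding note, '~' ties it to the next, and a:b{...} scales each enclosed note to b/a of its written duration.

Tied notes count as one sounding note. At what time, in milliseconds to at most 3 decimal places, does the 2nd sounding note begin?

1. 0.0ms @ 0 + 1168.831ms (3)
2. 1168.831ms @ 3 + 1168.831ms (3)

note 2 onset = 3b = 1168.831ms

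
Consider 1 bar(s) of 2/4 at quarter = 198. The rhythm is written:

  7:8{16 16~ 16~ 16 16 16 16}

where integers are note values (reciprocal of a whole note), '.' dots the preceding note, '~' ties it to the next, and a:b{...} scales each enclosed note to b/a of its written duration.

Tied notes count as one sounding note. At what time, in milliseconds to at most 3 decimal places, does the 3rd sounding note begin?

1. 0.0ms @ 0 + 86.58ms (2/7)
2. 86.58ms @ 2/7 + 259.74ms (6/7)
3. 346.32ms @ 8/7 + 86.58ms (2/7)
4. 432.9ms @ 10/7 + 86.58ms (2/7)
5. 519.481ms @ 12/7 + 86.58ms (2/7)

note 3 onset = 8/7b = 346.32ms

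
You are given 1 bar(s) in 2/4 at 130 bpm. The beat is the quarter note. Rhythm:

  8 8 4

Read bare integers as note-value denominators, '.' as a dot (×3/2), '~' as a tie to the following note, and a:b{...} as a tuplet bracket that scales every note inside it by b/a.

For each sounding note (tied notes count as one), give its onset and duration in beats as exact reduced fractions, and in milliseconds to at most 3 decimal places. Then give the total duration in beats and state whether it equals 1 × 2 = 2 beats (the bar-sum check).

1) 0.0ms=0b +230.769ms=1/2b
2) 230.769ms=1/2b +230.769ms=1/2b
3) 461.538ms=1b +461.538ms=1b
Σ=2b of 2 (130bpm 2/4) — PASS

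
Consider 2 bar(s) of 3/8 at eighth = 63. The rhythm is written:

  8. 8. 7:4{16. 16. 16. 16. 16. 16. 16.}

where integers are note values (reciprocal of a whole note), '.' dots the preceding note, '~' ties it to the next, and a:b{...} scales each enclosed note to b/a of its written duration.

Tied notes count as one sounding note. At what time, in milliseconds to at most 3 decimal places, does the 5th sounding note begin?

1. 0.0ms @ 0 + 1428.571ms (3/2)
2. 1428.571ms @ 3/2 + 1428.571ms (3/2)
3. 2857.143ms @ 3 + 408.163ms (3/7)
4. 3265.306ms @ 24/7 + 408.163ms (3/7)
5. 3673.469ms @ 27/7 + 408.163ms (3/7)
6. 4081.633ms @ 30/7 + 408.163ms (3/7)
7. 4489.796ms @ 33/7 + 408.163ms (3/7)
8. 4897.959ms @ 36/7 + 408.163ms (3/7)
9. 5306.122ms @ 39/7 + 408.163ms (3/7)

note 5 onset = 27/7b = 3673.469ms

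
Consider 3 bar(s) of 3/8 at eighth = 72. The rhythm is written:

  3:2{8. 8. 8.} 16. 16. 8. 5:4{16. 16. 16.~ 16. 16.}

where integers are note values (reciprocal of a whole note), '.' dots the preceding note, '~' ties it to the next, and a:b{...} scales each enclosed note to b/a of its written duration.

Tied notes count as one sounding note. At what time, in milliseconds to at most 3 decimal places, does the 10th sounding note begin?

note 10 onset = 42/5b = 7000.0ms

1. 0.0ms @ 0 + 833.333ms (1)
2. 833.333ms @ 1 + 833.333ms (1)
3. 1666.667ms @ 2 + 833.333ms (1)
4. 2500.0ms @ 3 + 625.0ms (3/4)
5. 3125.0ms @ 15/4 + 625.0ms (3/4)
6. 3750.0ms @ 9/2 + 1250.0ms (3/2)
7. 5000.0ms @ 6 + 500.0ms (3/5)
8. 5500.0ms @ 33/5 + 500.0ms (3/5)
9. 6000.0ms @ 36/5 + 1000.0ms (6/5)
10. 7000.0ms @ 42/5 + 500.0ms (3/5)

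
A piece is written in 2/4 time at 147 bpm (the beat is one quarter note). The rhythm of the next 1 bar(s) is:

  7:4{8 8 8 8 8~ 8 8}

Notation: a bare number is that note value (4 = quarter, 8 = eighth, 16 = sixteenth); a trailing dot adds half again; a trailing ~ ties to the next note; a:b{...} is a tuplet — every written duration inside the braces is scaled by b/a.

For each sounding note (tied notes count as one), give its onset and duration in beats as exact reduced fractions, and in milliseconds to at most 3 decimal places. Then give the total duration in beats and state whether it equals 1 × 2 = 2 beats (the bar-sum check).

1) 0.0ms=0b +116.618ms=2/7b
2) 116.618ms=2/7b +116.618ms=2/7b
3) 233.236ms=4/7b +116.618ms=2/7b
4) 349.854ms=6/7b +116.618ms=2/7b
5) 466.472ms=8/7b +233.236ms=4/7b
6) 699.708ms=12/7b +116.618ms=2/7b
Σ=2b of 2 (147bpm 2/4) — PASS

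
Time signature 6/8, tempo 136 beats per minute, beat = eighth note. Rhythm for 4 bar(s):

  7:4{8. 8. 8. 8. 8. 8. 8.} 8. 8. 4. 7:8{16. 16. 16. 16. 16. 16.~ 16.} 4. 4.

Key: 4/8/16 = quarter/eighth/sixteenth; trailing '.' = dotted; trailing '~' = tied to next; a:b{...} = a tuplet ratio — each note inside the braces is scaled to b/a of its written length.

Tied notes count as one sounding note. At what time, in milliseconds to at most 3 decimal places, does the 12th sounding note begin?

note 12 onset = 90/7b = 5672.269ms

1. 0.0ms @ 0 + 378.151ms (6/7)
2. 378.151ms @ 6/7 + 378.151ms (6/7)
3. 756.303ms @ 12/7 + 378.151ms (6/7)
4. 1134.454ms @ 18/7 + 378.151ms (6/7)
5. 1512.605ms @ 24/7 + 378.151ms (6/7)
6. 1890.756ms @ 30/7 + 378.151ms (6/7)
7. 2268.908ms @ 36/7 + 378.151ms (6/7)
8. 2647.059ms @ 6 + 661.765ms (3/2)
9. 3308.824ms @ 15/2 + 661.765ms (3/2)
10. 3970.588ms @ 9 + 1323.529ms (3)
11. 5294.118ms @ 12 + 378.151ms (6/7)
12. 5672.269ms @ 90/7 + 378.151ms (6/7)
13. 6050.42ms @ 96/7 + 378.151ms (6/7)
14. 6428.571ms @ 102/7 + 378.151ms (6/7)
15. 6806.723ms @ 108/7 + 378.151ms (6/7)
16. 7184.874ms @ 114/7 + 756.303ms (12/7)
17. 7941.176ms @ 18 + 1323.529ms (3)
18. 9264.706ms @ 21 + 1323.529ms (3)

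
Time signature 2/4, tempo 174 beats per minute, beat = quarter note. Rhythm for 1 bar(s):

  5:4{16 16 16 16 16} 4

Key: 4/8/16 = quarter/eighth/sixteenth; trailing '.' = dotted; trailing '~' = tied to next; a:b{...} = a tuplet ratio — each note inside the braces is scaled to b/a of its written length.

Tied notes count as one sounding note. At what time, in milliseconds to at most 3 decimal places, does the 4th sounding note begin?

note 4 onset = 3/5b = 206.897ms

1. 0.0ms @ 0 + 68.966ms (1/5)
2. 68.966ms @ 1/5 + 68.966ms (1/5)
3. 137.931ms @ 2/5 + 68.966ms (1/5)
4. 206.897ms @ 3/5 + 68.966ms (1/5)
5. 275.862ms @ 4/5 + 68.966ms (1/5)
6. 344.828ms @ 1 + 344.828ms (1)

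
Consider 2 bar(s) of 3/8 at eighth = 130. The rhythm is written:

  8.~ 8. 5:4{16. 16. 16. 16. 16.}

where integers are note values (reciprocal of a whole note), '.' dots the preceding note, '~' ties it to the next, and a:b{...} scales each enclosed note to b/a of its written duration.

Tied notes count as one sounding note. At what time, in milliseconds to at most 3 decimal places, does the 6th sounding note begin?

1. 0.0ms @ 0 + 1384.615ms (3)
2. 1384.615ms @ 3 + 276.923ms (3/5)
3. 1661.538ms @ 18/5 + 276.923ms (3/5)
4. 1938.462ms @ 21/5 + 276.923ms (3/5)
5. 2215.385ms @ 24/5 + 276.923ms (3/5)
6. 2492.308ms @ 27/5 + 276.923ms (3/5)

note 6 onset = 27/5b = 2492.308ms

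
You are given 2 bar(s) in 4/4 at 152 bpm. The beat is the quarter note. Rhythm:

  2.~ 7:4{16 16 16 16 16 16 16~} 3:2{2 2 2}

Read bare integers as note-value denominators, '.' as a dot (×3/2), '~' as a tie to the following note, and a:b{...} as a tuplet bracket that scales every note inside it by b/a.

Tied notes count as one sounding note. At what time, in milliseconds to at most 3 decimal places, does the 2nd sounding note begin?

note 2 onset = 22/7b = 1240.602ms

1. 0.0ms @ 0 + 1240.602ms (22/7)
2. 1240.602ms @ 22/7 + 56.391ms (1/7)
3. 1296.992ms @ 23/7 + 56.391ms (1/7)
4. 1353.383ms @ 24/7 + 56.391ms (1/7)
5. 1409.774ms @ 25/7 + 56.391ms (1/7)
6. 1466.165ms @ 26/7 + 56.391ms (1/7)
7. 1522.556ms @ 27/7 + 582.707ms (31/21)
8. 2105.263ms @ 16/3 + 526.316ms (4/3)
9. 2631.579ms @ 20/3 + 526.316ms (4/3)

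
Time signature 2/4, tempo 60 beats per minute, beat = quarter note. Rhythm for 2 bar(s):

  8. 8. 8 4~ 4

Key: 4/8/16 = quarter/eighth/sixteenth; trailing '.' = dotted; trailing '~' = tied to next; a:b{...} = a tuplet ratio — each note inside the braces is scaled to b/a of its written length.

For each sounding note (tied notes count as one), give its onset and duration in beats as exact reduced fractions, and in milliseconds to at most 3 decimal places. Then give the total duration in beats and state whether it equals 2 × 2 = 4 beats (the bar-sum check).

1) 0.0ms=0b +750.0ms=3/4b
2) 750.0ms=3/4b +750.0ms=3/4b
3) 1500.0ms=3/2b +500.0ms=1/2b
4) 2000.0ms=2b +2000.0ms=2b
Σ=4b of 4 (60bpm 2/4) — PASS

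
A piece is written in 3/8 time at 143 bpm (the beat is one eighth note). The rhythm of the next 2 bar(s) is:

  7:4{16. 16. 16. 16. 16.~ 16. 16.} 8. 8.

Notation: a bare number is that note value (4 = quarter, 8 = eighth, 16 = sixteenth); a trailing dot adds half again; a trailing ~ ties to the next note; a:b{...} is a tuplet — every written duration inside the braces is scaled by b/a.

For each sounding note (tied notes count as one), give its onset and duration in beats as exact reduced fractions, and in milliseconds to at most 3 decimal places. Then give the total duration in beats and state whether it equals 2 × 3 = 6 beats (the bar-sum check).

1) 0.0ms=0b +179.82ms=3/7b
2) 179.82ms=3/7b +179.82ms=3/7b
3) 359.64ms=6/7b +179.82ms=3/7b
4) 539.461ms=9/7b +179.82ms=3/7b
5) 719.281ms=12/7b +359.64ms=6/7b
6) 1078.921ms=18/7b +179.82ms=3/7b
7) 1258.741ms=3b +629.371ms=3/2b
8) 1888.112ms=9/2b +629.371ms=3/2b
Σ=6b of 6 (143bpm 3/8) — PASS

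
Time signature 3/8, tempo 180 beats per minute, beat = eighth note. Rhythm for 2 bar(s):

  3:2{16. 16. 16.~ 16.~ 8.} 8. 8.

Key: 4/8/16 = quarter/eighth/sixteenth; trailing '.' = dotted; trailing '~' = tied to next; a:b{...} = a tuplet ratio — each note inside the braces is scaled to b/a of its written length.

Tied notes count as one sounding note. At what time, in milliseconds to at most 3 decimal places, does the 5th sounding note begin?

note 5 onset = 9/2b = 1500.0ms

1. 0.0ms @ 0 + 166.667ms (1/2)
2. 166.667ms @ 1/2 + 166.667ms (1/2)
3. 333.333ms @ 1 + 666.667ms (2)
4. 1000.0ms @ 3 + 500.0ms (3/2)
5. 1500.0ms @ 9/2 + 500.0ms (3/2)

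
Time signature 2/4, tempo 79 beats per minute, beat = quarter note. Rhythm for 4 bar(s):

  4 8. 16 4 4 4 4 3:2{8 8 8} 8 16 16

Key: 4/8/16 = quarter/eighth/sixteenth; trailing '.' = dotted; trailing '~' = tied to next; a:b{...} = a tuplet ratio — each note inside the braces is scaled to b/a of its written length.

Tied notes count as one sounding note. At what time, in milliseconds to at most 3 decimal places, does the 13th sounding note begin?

note 13 onset = 31/4b = 5886.076ms

1. 0.0ms @ 0 + 759.494ms (1)
2. 759.494ms @ 1 + 569.62ms (3/4)
3. 1329.114ms @ 7/4 + 189.873ms (1/4)
4. 1518.987ms @ 2 + 759.494ms (1)
5. 2278.481ms @ 3 + 759.494ms (1)
6. 3037.975ms @ 4 + 759.494ms (1)
7. 3797.468ms @ 5 + 759.494ms (1)
8. 4556.962ms @ 6 + 253.165ms (1/3)
9. 4810.127ms @ 19/3 + 253.165ms (1/3)
10. 5063.291ms @ 20/3 + 253.165ms (1/3)
11. 5316.456ms @ 7 + 379.747ms (1/2)
12. 5696.203ms @ 15/2 + 189.873ms (1/4)
13. 5886.076ms @ 31/4 + 189.873ms (1/4)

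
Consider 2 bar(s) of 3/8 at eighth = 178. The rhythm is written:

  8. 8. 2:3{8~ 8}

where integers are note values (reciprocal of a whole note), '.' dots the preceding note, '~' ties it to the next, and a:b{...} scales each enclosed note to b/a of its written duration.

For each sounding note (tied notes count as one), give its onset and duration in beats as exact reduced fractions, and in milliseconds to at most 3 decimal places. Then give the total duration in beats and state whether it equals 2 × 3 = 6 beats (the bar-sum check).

1) 0.0ms=0b +505.618ms=3/2b
2) 505.618ms=3/2b +505.618ms=3/2b
3) 1011.236ms=3b +1011.236ms=3b
Σ=6b of 6 (178bpm 3/8) — PASS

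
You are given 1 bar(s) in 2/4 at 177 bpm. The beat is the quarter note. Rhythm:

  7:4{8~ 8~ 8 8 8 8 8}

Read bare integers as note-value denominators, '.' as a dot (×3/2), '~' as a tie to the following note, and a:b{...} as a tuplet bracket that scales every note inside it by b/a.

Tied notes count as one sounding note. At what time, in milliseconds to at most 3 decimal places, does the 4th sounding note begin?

note 4 onset = 10/7b = 484.262ms

1. 0.0ms @ 0 + 290.557ms (6/7)
2. 290.557ms @ 6/7 + 96.852ms (2/7)
3. 387.409ms @ 8/7 + 96.852ms (2/7)
4. 484.262ms @ 10/7 + 96.852ms (2/7)
5. 581.114ms @ 12/7 + 96.852ms (2/7)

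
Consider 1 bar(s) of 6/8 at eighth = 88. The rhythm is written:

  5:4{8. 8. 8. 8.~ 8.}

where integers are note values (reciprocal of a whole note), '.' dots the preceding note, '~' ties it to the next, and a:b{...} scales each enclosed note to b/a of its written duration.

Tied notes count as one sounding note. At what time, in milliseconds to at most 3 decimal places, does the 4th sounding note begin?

1. 0.0ms @ 0 + 818.182ms (6/5)
2. 818.182ms @ 6/5 + 818.182ms (6/5)
3. 1636.364ms @ 12/5 + 818.182ms (6/5)
4. 2454.545ms @ 18/5 + 1636.364ms (12/5)

note 4 onset = 18/5b = 2454.545ms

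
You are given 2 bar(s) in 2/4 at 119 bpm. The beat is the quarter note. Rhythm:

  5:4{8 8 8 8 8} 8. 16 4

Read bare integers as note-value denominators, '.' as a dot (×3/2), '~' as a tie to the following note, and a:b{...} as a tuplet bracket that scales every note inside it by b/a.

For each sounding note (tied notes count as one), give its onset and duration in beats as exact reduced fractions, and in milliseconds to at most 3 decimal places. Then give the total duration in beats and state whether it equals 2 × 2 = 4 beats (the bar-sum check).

1) 0.0ms=0b +201.681ms=2/5b
2) 201.681ms=2/5b +201.681ms=2/5b
3) 403.361ms=4/5b +201.681ms=2/5b
4) 605.042ms=6/5b +201.681ms=2/5b
5) 806.723ms=8/5b +201.681ms=2/5b
6) 1008.403ms=2b +378.151ms=3/4b
7) 1386.555ms=11/4b +126.05ms=1/4b
8) 1512.605ms=3b +504.202ms=1b
Σ=4b of 4 (119bpm 2/4) — PASS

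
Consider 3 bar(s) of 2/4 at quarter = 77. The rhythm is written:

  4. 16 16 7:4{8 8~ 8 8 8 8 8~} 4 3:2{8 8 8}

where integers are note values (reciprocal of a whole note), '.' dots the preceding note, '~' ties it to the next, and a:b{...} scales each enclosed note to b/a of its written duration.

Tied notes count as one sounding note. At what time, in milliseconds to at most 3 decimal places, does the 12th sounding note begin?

note 12 onset = 17/3b = 4415.584ms

1. 0.0ms @ 0 + 1168.831ms (3/2)
2. 1168.831ms @ 3/2 + 194.805ms (1/4)
3. 1363.636ms @ 7/4 + 194.805ms (1/4)
4. 1558.442ms @ 2 + 222.635ms (2/7)
5. 1781.076ms @ 16/7 + 445.269ms (4/7)
6. 2226.345ms @ 20/7 + 222.635ms (2/7)
7. 2448.98ms @ 22/7 + 222.635ms (2/7)
8. 2671.614ms @ 24/7 + 222.635ms (2/7)
9. 2894.249ms @ 26/7 + 1001.855ms (9/7)
10. 3896.104ms @ 5 + 259.74ms (1/3)
11. 4155.844ms @ 16/3 + 259.74ms (1/3)
12. 4415.584ms @ 17/3 + 259.74ms (1/3)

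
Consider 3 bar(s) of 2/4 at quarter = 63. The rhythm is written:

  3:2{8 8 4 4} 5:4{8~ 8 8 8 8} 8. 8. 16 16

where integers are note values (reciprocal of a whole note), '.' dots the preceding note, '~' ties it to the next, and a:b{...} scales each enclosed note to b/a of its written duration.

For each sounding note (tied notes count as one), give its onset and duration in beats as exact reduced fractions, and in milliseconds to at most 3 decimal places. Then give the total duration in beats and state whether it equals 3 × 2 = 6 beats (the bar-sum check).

1) 0.0ms=0b +317.46ms=1/3b
2) 317.46ms=1/3b +317.46ms=1/3b
3) 634.921ms=2/3b +634.921ms=2/3b
4) 1269.841ms=4/3b +634.921ms=2/3b
5) 1904.762ms=2b +761.905ms=4/5b
6) 2666.667ms=14/5b +380.952ms=2/5b
7) 3047.619ms=16/5b +380.952ms=2/5b
8) 3428.571ms=18/5b +380.952ms=2/5b
9) 3809.524ms=4b +714.286ms=3/4b
10) 4523.81ms=19/4b +714.286ms=3/4b
11) 5238.095ms=11/2b +238.095ms=1/4b
12) 5476.19ms=23/4b +238.095ms=1/4b
Σ=6b of 6 (63bpm 2/4) — PASS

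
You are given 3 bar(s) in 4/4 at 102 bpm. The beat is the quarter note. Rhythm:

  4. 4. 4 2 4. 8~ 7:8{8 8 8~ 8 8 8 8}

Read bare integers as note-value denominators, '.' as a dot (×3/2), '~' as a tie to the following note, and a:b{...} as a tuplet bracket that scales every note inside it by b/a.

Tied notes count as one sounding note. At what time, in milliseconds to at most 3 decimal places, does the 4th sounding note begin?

note 4 onset = 4b = 2352.941ms

1. 0.0ms @ 0 + 882.353ms (3/2)
2. 882.353ms @ 3/2 + 882.353ms (3/2)
3. 1764.706ms @ 3 + 588.235ms (1)
4. 2352.941ms @ 4 + 1176.471ms (2)
5. 3529.412ms @ 6 + 882.353ms (3/2)
6. 4411.765ms @ 15/2 + 630.252ms (15/14)
7. 5042.017ms @ 60/7 + 336.134ms (4/7)
8. 5378.151ms @ 64/7 + 672.269ms (8/7)
9. 6050.42ms @ 72/7 + 336.134ms (4/7)
10. 6386.555ms @ 76/7 + 336.134ms (4/7)
11. 6722.689ms @ 80/7 + 336.134ms (4/7)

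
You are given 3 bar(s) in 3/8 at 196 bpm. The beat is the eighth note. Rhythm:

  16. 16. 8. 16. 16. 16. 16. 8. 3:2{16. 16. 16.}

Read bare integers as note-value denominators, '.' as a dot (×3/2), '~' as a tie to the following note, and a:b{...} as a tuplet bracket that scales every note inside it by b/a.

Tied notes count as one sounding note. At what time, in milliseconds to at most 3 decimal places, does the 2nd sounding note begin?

note 2 onset = 3/4b = 229.592ms

1. 0.0ms @ 0 + 229.592ms (3/4)
2. 229.592ms @ 3/4 + 229.592ms (3/4)
3. 459.184ms @ 3/2 + 459.184ms (3/2)
4. 918.367ms @ 3 + 229.592ms (3/4)
5. 1147.959ms @ 15/4 + 229.592ms (3/4)
6. 1377.551ms @ 9/2 + 229.592ms (3/4)
7. 1607.143ms @ 21/4 + 229.592ms (3/4)
8. 1836.735ms @ 6 + 459.184ms (3/2)
9. 2295.918ms @ 15/2 + 153.061ms (1/2)
10. 2448.98ms @ 8 + 153.061ms (1/2)
11. 2602.041ms @ 17/2 + 153.061ms (1/2)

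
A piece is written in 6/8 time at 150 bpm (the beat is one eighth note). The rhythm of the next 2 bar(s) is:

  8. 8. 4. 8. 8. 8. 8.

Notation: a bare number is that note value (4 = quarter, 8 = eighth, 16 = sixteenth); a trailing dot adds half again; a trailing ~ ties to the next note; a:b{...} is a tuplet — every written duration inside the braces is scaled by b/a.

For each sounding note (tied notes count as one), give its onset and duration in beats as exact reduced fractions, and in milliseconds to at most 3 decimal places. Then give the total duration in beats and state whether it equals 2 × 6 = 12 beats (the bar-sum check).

1) 0.0ms=0b +600.0ms=3/2b
2) 600.0ms=3/2b +600.0ms=3/2b
3) 1200.0ms=3b +1200.0ms=3b
4) 2400.0ms=6b +600.0ms=3/2b
5) 3000.0ms=15/2b +600.0ms=3/2b
6) 3600.0ms=9b +600.0ms=3/2b
7) 4200.0ms=21/2b +600.0ms=3/2b
Σ=12b of 12 (150bpm 6/8) — PASS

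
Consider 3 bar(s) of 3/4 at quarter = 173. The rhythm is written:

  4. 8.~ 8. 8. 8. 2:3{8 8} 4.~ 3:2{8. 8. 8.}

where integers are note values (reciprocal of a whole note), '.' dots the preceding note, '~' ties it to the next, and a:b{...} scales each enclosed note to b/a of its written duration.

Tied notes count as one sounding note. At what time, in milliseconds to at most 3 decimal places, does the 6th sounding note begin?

1. 0.0ms @ 0 + 520.231ms (3/2)
2. 520.231ms @ 3/2 + 520.231ms (3/2)
3. 1040.462ms @ 3 + 260.116ms (3/4)
4. 1300.578ms @ 15/4 + 260.116ms (3/4)
5. 1560.694ms @ 9/2 + 260.116ms (3/4)
6. 1820.809ms @ 21/4 + 260.116ms (3/4)
7. 2080.925ms @ 6 + 693.642ms (2)
8. 2774.566ms @ 8 + 173.41ms (1/2)
9. 2947.977ms @ 17/2 + 173.41ms (1/2)

note 6 onset = 21/4b = 1820.809ms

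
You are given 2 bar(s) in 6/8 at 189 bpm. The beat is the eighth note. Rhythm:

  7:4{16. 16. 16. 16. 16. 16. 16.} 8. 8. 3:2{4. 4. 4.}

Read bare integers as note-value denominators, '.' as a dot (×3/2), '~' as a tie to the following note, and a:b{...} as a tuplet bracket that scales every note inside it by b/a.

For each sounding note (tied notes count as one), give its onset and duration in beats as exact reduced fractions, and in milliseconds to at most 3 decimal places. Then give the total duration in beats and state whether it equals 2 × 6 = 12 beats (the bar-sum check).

1) 0.0ms=0b +136.054ms=3/7b
2) 136.054ms=3/7b +136.054ms=3/7b
3) 272.109ms=6/7b +136.054ms=3/7b
4) 408.163ms=9/7b +136.054ms=3/7b
5) 544.218ms=12/7b +136.054ms=3/7b
6) 680.272ms=15/7b +136.054ms=3/7b
7) 816.327ms=18/7b +136.054ms=3/7b
8) 952.381ms=3b +476.19ms=3/2b
9) 1428.571ms=9/2b +476.19ms=3/2b
10) 1904.762ms=6b +634.921ms=2b
11) 2539.683ms=8b +634.921ms=2b
12) 3174.603ms=10b +634.921ms=2b
Σ=12b of 12 (189bpm 6/8) — PASS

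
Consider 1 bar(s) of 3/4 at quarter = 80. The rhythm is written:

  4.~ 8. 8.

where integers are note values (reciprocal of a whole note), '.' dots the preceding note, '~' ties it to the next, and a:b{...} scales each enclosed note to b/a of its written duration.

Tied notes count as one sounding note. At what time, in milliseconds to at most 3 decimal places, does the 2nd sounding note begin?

1. 0.0ms @ 0 + 1687.5ms (9/4)
2. 1687.5ms @ 9/4 + 562.5ms (3/4)

note 2 onset = 9/4b = 1687.5ms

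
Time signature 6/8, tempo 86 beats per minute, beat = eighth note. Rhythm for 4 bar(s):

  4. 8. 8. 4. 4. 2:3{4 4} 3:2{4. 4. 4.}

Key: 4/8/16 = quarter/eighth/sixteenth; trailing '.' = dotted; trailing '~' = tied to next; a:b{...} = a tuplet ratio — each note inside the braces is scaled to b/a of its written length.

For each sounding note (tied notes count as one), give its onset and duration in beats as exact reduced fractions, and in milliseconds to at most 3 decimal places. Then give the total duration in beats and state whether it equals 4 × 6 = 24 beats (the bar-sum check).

1) 0.0ms=0b +2093.023ms=3b
2) 2093.023ms=3b +1046.512ms=3/2b
3) 3139.535ms=9/2b +1046.512ms=3/2b
4) 4186.047ms=6b +2093.023ms=3b
5) 6279.07ms=9b +2093.023ms=3b
6) 8372.093ms=12b +2093.023ms=3b
7) 10465.116ms=15b +2093.023ms=3b
8) 12558.14ms=18b +1395.349ms=2b
9) 13953.488ms=20b +1395.349ms=2b
10) 15348.837ms=22b +1395.349ms=2b
Σ=24b of 24 (86bpm 6/8) — PASS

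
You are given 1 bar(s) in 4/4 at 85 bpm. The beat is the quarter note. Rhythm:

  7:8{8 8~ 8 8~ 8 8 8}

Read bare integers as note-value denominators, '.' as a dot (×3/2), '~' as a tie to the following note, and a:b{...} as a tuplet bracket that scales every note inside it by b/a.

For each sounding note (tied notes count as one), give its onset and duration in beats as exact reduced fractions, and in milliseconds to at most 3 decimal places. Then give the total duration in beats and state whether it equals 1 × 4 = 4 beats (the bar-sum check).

1) 0.0ms=0b +403.361ms=4/7b
2) 403.361ms=4/7b +806.723ms=8/7b
3) 1210.084ms=12/7b +806.723ms=8/7b
4) 2016.807ms=20/7b +403.361ms=4/7b
5) 2420.168ms=24/7b +403.361ms=4/7b
Σ=4b of 4 (85bpm 4/4) — PASS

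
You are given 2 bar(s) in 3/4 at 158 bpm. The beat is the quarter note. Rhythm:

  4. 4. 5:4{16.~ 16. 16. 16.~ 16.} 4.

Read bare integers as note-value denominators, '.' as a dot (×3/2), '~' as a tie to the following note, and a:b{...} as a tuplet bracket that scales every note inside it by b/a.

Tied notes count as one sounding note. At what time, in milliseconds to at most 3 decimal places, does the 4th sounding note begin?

1. 0.0ms @ 0 + 569.62ms (3/2)
2. 569.62ms @ 3/2 + 569.62ms (3/2)
3. 1139.241ms @ 3 + 227.848ms (3/5)
4. 1367.089ms @ 18/5 + 113.924ms (3/10)
5. 1481.013ms @ 39/10 + 227.848ms (3/5)
6. 1708.861ms @ 9/2 + 569.62ms (3/2)

note 4 onset = 18/5b = 1367.089ms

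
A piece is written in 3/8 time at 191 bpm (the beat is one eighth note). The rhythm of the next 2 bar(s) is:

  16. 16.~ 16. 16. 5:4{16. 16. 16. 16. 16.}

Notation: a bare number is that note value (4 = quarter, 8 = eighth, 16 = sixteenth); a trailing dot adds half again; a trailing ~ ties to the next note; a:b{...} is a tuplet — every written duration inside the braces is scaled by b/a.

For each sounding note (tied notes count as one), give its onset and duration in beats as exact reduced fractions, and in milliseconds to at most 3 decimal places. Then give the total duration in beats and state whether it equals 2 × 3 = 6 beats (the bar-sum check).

1) 0.0ms=0b +235.602ms=3/4b
2) 235.602ms=3/4b +471.204ms=3/2b
3) 706.806ms=9/4b +235.602ms=3/4b
4) 942.408ms=3b +188.482ms=3/5b
5) 1130.89ms=18/5b +188.482ms=3/5b
6) 1319.372ms=21/5b +188.482ms=3/5b
7) 1507.853ms=24/5b +188.482ms=3/5b
8) 1696.335ms=27/5b +188.482ms=3/5b
Σ=6b of 6 (191bpm 3/8) — PASS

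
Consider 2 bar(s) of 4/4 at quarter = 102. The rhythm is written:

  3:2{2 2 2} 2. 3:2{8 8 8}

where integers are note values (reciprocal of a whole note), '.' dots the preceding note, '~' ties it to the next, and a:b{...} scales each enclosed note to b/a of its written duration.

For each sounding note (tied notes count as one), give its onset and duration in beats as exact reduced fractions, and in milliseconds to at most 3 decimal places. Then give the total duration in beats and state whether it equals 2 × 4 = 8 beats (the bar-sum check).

1) 0.0ms=0b +784.314ms=4/3b
2) 784.314ms=4/3b +784.314ms=4/3b
3) 1568.627ms=8/3b +784.314ms=4/3b
4) 2352.941ms=4b +1764.706ms=3b
5) 4117.647ms=7b +196.078ms=1/3b
6) 4313.725ms=22/3b +196.078ms=1/3b
7) 4509.804ms=23/3b +196.078ms=1/3b
Σ=8b of 8 (102bpm 4/4) — PASS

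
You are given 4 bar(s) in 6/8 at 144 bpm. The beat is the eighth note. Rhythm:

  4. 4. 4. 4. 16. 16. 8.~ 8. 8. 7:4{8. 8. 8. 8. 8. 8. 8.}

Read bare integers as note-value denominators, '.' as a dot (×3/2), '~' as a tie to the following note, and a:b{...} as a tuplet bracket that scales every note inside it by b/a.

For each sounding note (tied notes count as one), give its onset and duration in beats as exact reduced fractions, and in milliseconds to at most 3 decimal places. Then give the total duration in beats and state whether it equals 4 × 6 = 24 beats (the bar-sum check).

1) 0.0ms=0b +1250.0ms=3b
2) 1250.0ms=3b +1250.0ms=3b
3) 2500.0ms=6b +1250.0ms=3b
4) 3750.0ms=9b +1250.0ms=3b
5) 5000.0ms=12b +312.5ms=3/4b
6) 5312.5ms=51/4b +312.5ms=3/4b
7) 5625.0ms=27/2b +1250.0ms=3b
8) 6875.0ms=33/2b +625.0ms=3/2b
9) 7500.0ms=18b +357.143ms=6/7b
10) 7857.143ms=132/7b +357.143ms=6/7b
11) 8214.286ms=138/7b +357.143ms=6/7b
12) 8571.429ms=144/7b +357.143ms=6/7b
13) 8928.571ms=150/7b +357.143ms=6/7b
14) 9285.714ms=156/7b +357.143ms=6/7b
15) 9642.857ms=162/7b +357.143ms=6/7b
Σ=24b of 24 (144bpm 6/8) — PASS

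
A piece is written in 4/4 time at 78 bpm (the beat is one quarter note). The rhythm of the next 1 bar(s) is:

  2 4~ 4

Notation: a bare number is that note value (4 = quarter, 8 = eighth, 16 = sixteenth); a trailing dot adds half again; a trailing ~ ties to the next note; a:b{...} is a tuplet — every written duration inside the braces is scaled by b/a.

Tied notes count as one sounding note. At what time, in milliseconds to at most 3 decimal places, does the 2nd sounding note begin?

1. 0.0ms @ 0 + 1538.462ms (2)
2. 1538.462ms @ 2 + 1538.462ms (2)

note 2 onset = 2b = 1538.462ms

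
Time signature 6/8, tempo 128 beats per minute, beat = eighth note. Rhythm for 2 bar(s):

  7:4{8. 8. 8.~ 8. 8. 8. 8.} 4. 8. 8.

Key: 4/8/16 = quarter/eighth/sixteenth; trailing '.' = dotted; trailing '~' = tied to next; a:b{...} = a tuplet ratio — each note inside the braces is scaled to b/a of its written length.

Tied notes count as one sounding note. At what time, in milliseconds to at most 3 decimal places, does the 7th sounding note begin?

note 7 onset = 6b = 2812.5ms

1. 0.0ms @ 0 + 401.786ms (6/7)
2. 401.786ms @ 6/7 + 401.786ms (6/7)
3. 803.571ms @ 12/7 + 803.571ms (12/7)
4. 1607.143ms @ 24/7 + 401.786ms (6/7)
5. 2008.929ms @ 30/7 + 401.786ms (6/7)
6. 2410.714ms @ 36/7 + 401.786ms (6/7)
7. 2812.5ms @ 6 + 1406.25ms (3)
8. 4218.75ms @ 9 + 703.125ms (3/2)
9. 4921.875ms @ 21/2 + 703.125ms (3/2)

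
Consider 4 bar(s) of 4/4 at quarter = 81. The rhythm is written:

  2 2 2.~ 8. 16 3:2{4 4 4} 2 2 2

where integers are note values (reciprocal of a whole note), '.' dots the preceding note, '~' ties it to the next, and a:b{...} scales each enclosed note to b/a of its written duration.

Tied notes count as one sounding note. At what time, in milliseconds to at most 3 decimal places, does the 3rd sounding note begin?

1. 0.0ms @ 0 + 1481.481ms (2)
2. 1481.481ms @ 2 + 1481.481ms (2)
3. 2962.963ms @ 4 + 2777.778ms (15/4)
4. 5740.741ms @ 31/4 + 185.185ms (1/4)
5. 5925.926ms @ 8 + 493.827ms (2/3)
6. 6419.753ms @ 26/3 + 493.827ms (2/3)
7. 6913.58ms @ 28/3 + 493.827ms (2/3)
8. 7407.407ms @ 10 + 1481.481ms (2)
9. 8888.889ms @ 12 + 1481.481ms (2)
10. 10370.37ms @ 14 + 1481.481ms (2)

note 3 onset = 4b = 2962.963ms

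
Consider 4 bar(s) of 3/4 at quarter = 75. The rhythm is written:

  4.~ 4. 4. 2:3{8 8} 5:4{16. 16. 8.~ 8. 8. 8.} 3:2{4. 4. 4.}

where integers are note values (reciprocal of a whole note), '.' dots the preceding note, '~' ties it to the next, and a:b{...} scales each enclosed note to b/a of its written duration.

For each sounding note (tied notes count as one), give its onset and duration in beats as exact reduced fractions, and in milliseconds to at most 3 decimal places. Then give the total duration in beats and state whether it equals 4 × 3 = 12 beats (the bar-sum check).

1) 0.0ms=0b +2400.0ms=3b
2) 2400.0ms=3b +1200.0ms=3/2b
3) 3600.0ms=9/2b +600.0ms=3/4b
4) 4200.0ms=21/4b +600.0ms=3/4b
5) 4800.0ms=6b +240.0ms=3/10b
6) 5040.0ms=63/10b +240.0ms=3/10b
7) 5280.0ms=33/5b +960.0ms=6/5b
8) 6240.0ms=39/5b +480.0ms=3/5b
9) 6720.0ms=42/5b +480.0ms=3/5b
10) 7200.0ms=9b +800.0ms=1b
11) 8000.0ms=10b +800.0ms=1b
12) 8800.0ms=11b +800.0ms=1b
Σ=12b of 12 (75bpm 3/4) — PASS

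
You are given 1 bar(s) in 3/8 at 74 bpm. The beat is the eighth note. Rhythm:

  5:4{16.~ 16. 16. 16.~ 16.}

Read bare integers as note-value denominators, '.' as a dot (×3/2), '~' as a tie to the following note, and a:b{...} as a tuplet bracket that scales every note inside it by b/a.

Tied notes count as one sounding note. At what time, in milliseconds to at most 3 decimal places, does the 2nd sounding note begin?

note 2 onset = 6/5b = 972.973ms

1. 0.0ms @ 0 + 972.973ms (6/5)
2. 972.973ms @ 6/5 + 486.486ms (3/5)
3. 1459.459ms @ 9/5 + 972.973ms (6/5)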